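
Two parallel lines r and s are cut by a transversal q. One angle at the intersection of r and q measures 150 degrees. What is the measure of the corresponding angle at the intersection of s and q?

Corresponding angles are equal: 150 degrees.

150 degrees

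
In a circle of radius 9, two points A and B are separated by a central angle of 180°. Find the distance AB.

Drop a perpendicular from the center to the chord, bisecting both the chord and the central angle.
Each half-chord = r sin(θ/2) = 9 sin(90°).
The full chord = 2 × 9 × sin(90°) = 18.

18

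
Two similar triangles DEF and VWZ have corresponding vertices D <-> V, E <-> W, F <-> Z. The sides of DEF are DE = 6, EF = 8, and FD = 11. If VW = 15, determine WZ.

k = 15/6 = 5/2. WZ = 5/2 * 8 = 20.

20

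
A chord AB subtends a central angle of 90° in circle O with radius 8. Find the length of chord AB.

Drop a perpendicular from the center to the chord, bisecting both the chord and the central angle.
Each half-chord = r sin(θ/2) = 8 sin(45°).
The full chord = 2 × 8 × sin(45°) = 8*sqrt(2).

8*sqrt(2)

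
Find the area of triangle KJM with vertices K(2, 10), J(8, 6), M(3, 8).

Shoelace: Area = (1/2)|2(6-8) + 8(8-10) + 3(10-6)| = (1/2)(8) = 4

4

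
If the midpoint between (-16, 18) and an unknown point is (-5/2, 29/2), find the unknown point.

Using the midpoint formula: M = ((x1 + x2)/2, (y1 + y2)/2)
We know M = (-5/2, 29/2) and P = (-16, 18)
For x: -5/2 = (-16 + x2)/2, so x2 = 2*-5/2 - -16 = 11
For y: 29/2 = (18 + y2)/2, so y2 = 2*29/2 - 18 = 11
R = (11, 11)

(11, 11)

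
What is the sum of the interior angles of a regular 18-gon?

The sum of interior angles of an n-sided polygon is (n - 2) * 180.
For n = 18: (18 - 2) * 180 = 16 * 180 = 2880 degrees.

2880 degrees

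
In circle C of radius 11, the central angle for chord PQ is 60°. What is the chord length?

Drop a perpendicular from the center to the chord, bisecting both the chord and the central angle.
Each half-chord = r sin(θ/2) = 11 sin(30°).
The full chord = 2 × 11 × sin(30°) = 11.

11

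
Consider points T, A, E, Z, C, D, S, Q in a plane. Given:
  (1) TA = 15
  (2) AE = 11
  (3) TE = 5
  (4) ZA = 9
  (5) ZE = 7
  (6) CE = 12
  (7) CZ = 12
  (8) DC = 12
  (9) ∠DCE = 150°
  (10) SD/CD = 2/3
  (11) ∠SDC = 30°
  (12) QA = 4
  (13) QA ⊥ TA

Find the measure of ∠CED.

Step 1: By the law of cosines on triangle ECD: ED² = 12² + 12² − 2·12·12·cos(150°) = 537.42, so ED ≈ 23.18.
Step 2: By the inverse law of cosines on triangle CED: cos(∠CED) = (12² + 23.18² − 12²) / (2·12·23.18) = 537.42/556.37 = 0.9659, so ∠CED = 15°.

Therefore, the measure of angle ∠CED = 15°.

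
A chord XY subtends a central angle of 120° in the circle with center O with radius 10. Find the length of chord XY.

Chord = 2(10) sin(60°) = 10*sqrt(3)

10*sqrt(3)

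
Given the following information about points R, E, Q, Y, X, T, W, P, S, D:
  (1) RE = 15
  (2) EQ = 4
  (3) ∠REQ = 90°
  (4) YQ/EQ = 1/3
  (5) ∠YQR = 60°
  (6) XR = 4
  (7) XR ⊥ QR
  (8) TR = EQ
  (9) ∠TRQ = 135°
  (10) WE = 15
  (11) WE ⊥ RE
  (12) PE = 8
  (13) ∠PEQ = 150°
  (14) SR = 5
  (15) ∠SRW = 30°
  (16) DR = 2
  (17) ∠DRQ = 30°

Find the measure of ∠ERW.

Step 1: By the law of cosines on triangle REW: RW² = 15² + 15² − 2·15·15·cos(90°) = 450, so RW = 15·√2.
Step 2: By the inverse law of cosines on triangle ERW: cos(∠ERW) = (15² + (15·√2)² − 15²) / (2·15·15·√2) = 450/636.4 = 0.7071, so ∠ERW = 45°.

Therefore, the measure of angle ∠ERW = 45°.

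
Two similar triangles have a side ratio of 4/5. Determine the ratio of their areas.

Area scales with the square of linear dimensions. If every length is multiplied by 4/5, then the area is multiplied by (4/5)^2 = 16/25.
The area ratio is 16:25.

16:25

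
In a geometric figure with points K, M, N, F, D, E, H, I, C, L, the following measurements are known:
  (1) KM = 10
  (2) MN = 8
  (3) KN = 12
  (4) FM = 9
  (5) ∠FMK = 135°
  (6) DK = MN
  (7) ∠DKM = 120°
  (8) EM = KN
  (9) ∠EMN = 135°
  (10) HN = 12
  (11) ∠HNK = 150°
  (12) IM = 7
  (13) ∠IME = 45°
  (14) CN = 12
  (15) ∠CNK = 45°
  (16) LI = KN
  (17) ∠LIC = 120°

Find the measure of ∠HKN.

Step 1: By the law of cosines on triangle KNH: KH² = 12² + 12² − 2·12·12·cos(150°) = 537.42, so KH ≈ 23.18.
Step 2: By the inverse law of cosines on triangle HKN: cos(∠HKN) = (23.18² + 12² − 12²) / (2·23.18·12) = 537.42/556.37 = 0.9659, so ∠HKN = 15°.

Therefore, the measure of angle ∠HKN = 15°.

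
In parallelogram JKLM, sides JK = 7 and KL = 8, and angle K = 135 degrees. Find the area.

Area = a * b * sin(theta)
Area = 7 * 8 * sin(135 degrees)
Area = 56 * sqrt(2)/2
Area = 28*sqrt(2)

28*sqrt(2)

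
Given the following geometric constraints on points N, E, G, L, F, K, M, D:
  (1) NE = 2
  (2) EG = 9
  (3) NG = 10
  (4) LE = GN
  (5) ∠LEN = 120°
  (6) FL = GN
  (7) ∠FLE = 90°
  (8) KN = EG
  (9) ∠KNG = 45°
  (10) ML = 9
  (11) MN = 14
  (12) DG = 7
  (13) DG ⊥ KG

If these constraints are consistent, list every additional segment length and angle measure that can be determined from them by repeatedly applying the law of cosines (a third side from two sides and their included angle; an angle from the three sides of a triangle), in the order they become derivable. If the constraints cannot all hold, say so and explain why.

The constraints are consistent. Derivable facts, in order:
After 1 step:
- EF = 10·√2
- GK ≈ 7.33
- NL = 2·√31
- ∠EGN = 10.48°
- ∠ENG = 54.9°
- ∠GEN = 114.62°
After 2 steps:
- KD ≈ 10.14
- ∠EFL = 45°
- ∠ELN = 8.95°
- ∠ENL = 51.05°
- ∠FEL = 45°
- ∠GKN = 74.74°
- ∠KGN = 60.26°
- ∠LMN = 52.62°
- ∠LNM = 39.96°
- ∠MLN = 87.43°
After 3 steps:
- ∠DKG = 43.68°
- ∠GDK = 46.32°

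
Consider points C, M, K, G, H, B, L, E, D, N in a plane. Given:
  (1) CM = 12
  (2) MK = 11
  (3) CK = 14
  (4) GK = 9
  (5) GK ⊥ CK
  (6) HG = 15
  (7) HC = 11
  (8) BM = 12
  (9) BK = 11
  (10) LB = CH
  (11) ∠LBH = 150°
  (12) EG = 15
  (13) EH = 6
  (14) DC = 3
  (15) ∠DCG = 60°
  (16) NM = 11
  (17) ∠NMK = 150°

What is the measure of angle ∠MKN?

Step 1: By the law of cosines on triangle KMN: KN² = 11² + 11² − 2·11·11·cos(150°) = 451.58, so KN ≈ 21.25.
Step 2: By the inverse law of cosines on triangle MKN: cos(∠MKN) = (11² + 21.25² − 11²) / (2·11·21.25) = 451.58/467.51 = 0.9659, so ∠MKN = 15°.

Therefore, the measure of angle ∠MKN = 15°.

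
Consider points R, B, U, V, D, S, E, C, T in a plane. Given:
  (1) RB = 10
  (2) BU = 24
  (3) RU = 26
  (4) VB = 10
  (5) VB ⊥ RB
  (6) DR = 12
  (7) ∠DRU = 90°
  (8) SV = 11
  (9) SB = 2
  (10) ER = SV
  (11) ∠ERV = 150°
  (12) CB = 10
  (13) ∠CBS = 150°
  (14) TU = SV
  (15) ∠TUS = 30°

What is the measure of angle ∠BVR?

Step 1: By the law of cosines on triangle VBR: VR² = 10² + 10² − 2·10·10·cos(90°) = 200, so VR = 10·√2.
Step 2: By the inverse law of cosines on triangle BVR: cos(∠BVR) = (10² + (10·√2)² − 10²) / (2·10·10·√2) = 200/282.84 = 0.7071, so ∠BVR = 45°.

Therefore, the measure of angle ∠BVR = 45°.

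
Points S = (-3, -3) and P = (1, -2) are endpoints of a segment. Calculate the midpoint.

The midpoint is the average of the coordinates:
x: (-3 + 1)/2 = -1
y: (-3 + -2)/2 = -5/2
Midpoint = (-1, -5/2)

(-1, -5/2)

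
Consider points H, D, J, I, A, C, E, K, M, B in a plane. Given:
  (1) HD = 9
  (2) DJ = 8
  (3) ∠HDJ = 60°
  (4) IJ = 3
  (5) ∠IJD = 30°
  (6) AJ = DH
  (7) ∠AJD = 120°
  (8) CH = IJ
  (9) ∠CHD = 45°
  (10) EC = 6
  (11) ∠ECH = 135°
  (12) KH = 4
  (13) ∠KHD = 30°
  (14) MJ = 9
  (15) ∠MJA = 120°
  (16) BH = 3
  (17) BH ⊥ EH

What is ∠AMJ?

From the given relations: AJ = DH = 9.
Step 1: By the law of cosines on triangle MJA: MA² = 9² + 9² − 2·9·9·cos(120°) = 243, so MA = 9·√3.
Step 2: By the inverse law of cosines on triangle AMJ: cos(∠AMJ) = ((9·√3)² + 9² − 9²) / (2·9·√3·9) = 243/280.59 = 0.866, so ∠AMJ = 30°.

Therefore, the measure of angle ∠AMJ = 30°.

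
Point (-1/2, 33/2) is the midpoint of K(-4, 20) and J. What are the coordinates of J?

Using the midpoint formula: M = ((x1 + x2)/2, (y1 + y2)/2)
We know M = (-1/2, 33/2) and K = (-4, 20)
For x: -1/2 = (-4 + x2)/2, so x2 = 2*-1/2 - -4 = 3
For y: 33/2 = (20 + y2)/2, so y2 = 2*33/2 - 20 = 13
J = (3, 13)

(3, 13)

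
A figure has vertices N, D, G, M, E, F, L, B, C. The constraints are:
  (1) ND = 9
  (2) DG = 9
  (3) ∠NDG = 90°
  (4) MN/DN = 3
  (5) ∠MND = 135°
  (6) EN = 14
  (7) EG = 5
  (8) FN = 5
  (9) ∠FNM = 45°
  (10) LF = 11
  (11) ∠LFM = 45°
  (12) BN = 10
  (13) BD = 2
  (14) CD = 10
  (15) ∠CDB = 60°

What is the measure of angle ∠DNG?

Step 1: By the law of cosines on triangle NDG: NG² = 9² + 9² − 2·9·9·cos(90°) = 162, so NG = 9·√2.
Step 2: By the inverse law of cosines on triangle DNG: cos(∠DNG) = (9² + (9·√2)² − 9²) / (2·9·9·√2) = 162/229.1 = 0.7071, so ∠DNG = 45°.

Therefore, the measure of angle ∠DNG = 45°.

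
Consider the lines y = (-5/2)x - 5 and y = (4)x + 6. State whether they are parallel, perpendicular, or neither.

Slope of line 1: m1 = -5/2
Slope of line 2: m2 = 4
For parallel lines we need equal slopes: -5/2 != 4.
For perpendicular lines we need m1*m2 = -1: (-5/2)(4) = -10 != -1.
Since neither condition holds, the lines are neither parallel nor perpendicular.

Neither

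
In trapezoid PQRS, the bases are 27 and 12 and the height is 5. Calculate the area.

Area of a trapezoid = (base1 + base2) * height / 2
Area = (27 + 12) * 5 / 2
Area = 39 * 5 / 2
Area = 195 / 2
Area = 195/2

195/2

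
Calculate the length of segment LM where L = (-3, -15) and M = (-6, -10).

The horizontal distance is |-6 - -3| = 3 and the vertical distance is |-10 - -15| = 5.
By the Pythagorean theorem, d = sqrt(3^2 + 5^2) = sqrt(34).

sqrt(34)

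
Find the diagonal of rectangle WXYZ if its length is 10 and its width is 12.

A rectangle's diagonal splits it into two right triangles, with the diagonal as the hypotenuse.
By the Pythagorean theorem, d^2 = 10^2 + 12^2 = 244.
Therefore d = sqrt(244) = 2*sqrt(61).

2*sqrt(61)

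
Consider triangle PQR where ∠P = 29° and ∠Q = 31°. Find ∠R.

The interior angles sum to 180°: angle R = 180 - 29 - 31 = 120°.
The triangle is obtuse (angles 29°, 31°, 120°).

120 degrees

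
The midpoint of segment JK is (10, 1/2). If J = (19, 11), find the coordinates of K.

Using the midpoint formula: M = ((x1 + x2)/2, (y1 + y2)/2)
We know M = (10, 1/2) and J = (19, 11)
For x: 10 = (19 + x2)/2, so x2 = 2*10 - 19 = 1
For y: 1/2 = (11 + y2)/2, so y2 = 2*1/2 - 11 = -10
K = (1, -10)

(1, -10)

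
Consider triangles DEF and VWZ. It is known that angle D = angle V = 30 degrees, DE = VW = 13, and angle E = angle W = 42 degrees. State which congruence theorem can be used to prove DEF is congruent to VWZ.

The given information provides:
angle D = angle V = 30 degrees, DE = VW = 13, and angle E = angle W = 42 degrees
This matches the ASA congruence theorem.
Two pairs of corresponding angles and the included side are equal (Angle-Side-Angle).

ASA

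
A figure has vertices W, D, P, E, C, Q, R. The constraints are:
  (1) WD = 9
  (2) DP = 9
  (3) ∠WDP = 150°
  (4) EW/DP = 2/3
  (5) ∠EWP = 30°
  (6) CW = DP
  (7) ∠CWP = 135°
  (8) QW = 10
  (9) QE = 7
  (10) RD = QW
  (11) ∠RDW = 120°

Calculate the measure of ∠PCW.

From the given relations: CW = DP = 9.
Step 1: By the law of cosines on triangle PDW: PW² = 9² + 9² − 2·9·9·cos(150°) = 302.3, so PW ≈ 17.39.
Step 2: By the law of cosines on triangle CWP: CP² = 9² + 17.39² − 2·9·17.39·cos(135°) = 604.59, so CP ≈ 24.59.
Step 3: By the inverse law of cosines on triangle PCW: cos(∠PCW) = (24.59² + 9² − 17.39²) / (2·24.59·9) = 383.3/442.59 = 0.866, so ∠PCW = 30°.

Therefore, the measure of angle ∠PCW = 30°.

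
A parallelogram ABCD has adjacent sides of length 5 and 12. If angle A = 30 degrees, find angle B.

In a parallelogram, consecutive angles are supplementary (sum to 180°).
angle B = 180 - angle A
angle B = 180 - 30
angle B = 150 degrees

150 degrees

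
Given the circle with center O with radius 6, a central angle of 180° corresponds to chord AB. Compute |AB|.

Drop a perpendicular from the center to the chord, bisecting both the chord and the central angle.
Each half-chord = r sin(θ/2) = 6 sin(90°).
The full chord = 2 × 6 × sin(90°) = 12.

12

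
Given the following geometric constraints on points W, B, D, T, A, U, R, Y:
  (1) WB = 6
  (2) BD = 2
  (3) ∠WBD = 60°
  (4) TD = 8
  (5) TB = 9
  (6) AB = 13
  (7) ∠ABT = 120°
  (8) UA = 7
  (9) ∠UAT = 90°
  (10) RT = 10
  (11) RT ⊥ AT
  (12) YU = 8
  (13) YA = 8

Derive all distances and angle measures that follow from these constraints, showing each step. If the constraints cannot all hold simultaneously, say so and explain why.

The constraints are consistent.

Step 1: From WB = 6, BD = 2, and ∠WBD = 60°, by the law of cosines:
  WD² = WB² + BD² - 2·WB·BD·cos(60°) = 36 + 4 - 12 = 28
  WD = 2·√7

Step 2: From TB = 9, BA = 13, and ∠TBA = 120°, by the law of cosines:
  TA² = TB² + BA² - 2·TB·BA·cos(120°) = 81 + 169 + 117 = 367
  TA ≈ 19.16

Step 3: From BD = 2, BT = 9, DT = 8, by the inverse law of cosines:
  cos(∠DBT) = (BD² + BT² - DT²) / (2·BD·BT)
  ∠DBT = 54.31°

Step 4: From DB = 2, DT = 8, BT = 9, by the inverse law of cosines:
  cos(∠BDT) = (DB² + DT² - BT²) / (2·DB·DT)
  ∠BDT = 113.97°

Step 5: From TB = 9, TD = 8, BD = 2, by the inverse law of cosines:
  cos(∠BTD) = (TB² + TD² - BD²) / (2·TB·TD)
  ∠BTD = 11.72°

Step 6: From AU = 7, AY = 8, UY = 8, by the inverse law of cosines:
  cos(∠UAY) = (AU² + AY² - UY²) / (2·AU·AY)
  ∠UAY = 64.06°

Step 7: From UA = 7, UY = 8, AY = 8, by the inverse law of cosines:
  cos(∠AUY) = (UA² + UY² - AY²) / (2·UA·UY)
  ∠AUY = 64.06°

Step 8: From YA = 8, YU = 8, AU = 7, by the inverse law of cosines:
  cos(∠AYU) = (YA² + YU² - AU²) / (2·YA·YU)
  ∠AYU = 51.89°

Step 9: From TA = 19.16, AU = 7, and ∠TAU = 90°, by the law of cosines:
  TU² = TA² + AU² - 2·TA·AU·cos(90°) = 367 + 49 - 0 = 416
  TU = 4·√26

Step 10: From AT = 19.16, TR = 10, and ∠ATR = 90°, by the law of cosines:
  AR² = AT² + TR² - 2·AT·TR·cos(90°) = 367 + 100 - 0 = 467
  AR ≈ 21.61

Step 11: From WB = 6, WD = 2·√7, BD = 2, by the inverse law of cosines:
  cos(∠BWD) = (WB² + WD² - BD²) / (2·WB·WD)
  ∠BWD = 19.11°

Step 12: From DB = 2, DW = 2·√7, BW = 6, by the inverse law of cosines:
  cos(∠BDW) = (DB² + DW² - BW²) / (2·DB·DW)
  ∠BDW = 100.89°

Step 13: From TA = 19.16, TB = 9, AB = 13, by the inverse law of cosines:
  cos(∠ATB) = (TA² + TB² - AB²) / (2·TA·TB)
  ∠ATB = 35.99°

Step 14: From AB = 13, AT = 19.16, BT = 9, by the inverse law of cosines:
  cos(∠BAT) = (AB² + AT² - BT²) / (2·AB·AT)
  ∠BAT = 24.01°

Step 15: From TA = 19.16, TU = 4·√26, AU = 7, by the inverse law of cosines:
  cos(∠ATU) = (TA² + TU² - AU²) / (2·TA·TU)
  ∠ATU = 20.07°

Step 16: From AR = 21.61, AT = 19.16, RT = 10, by the inverse law of cosines:
  cos(∠RAT) = (AR² + AT² - RT²) / (2·AR·AT)
  ∠RAT = 27.56°

Step 17: From UA = 7, UT = 4·√26, AT = 19.16, by the inverse law of cosines:
  cos(∠AUT) = (UA² + UT² - AT²) / (2·UA·UT)
  ∠AUT = 69.93°

Step 18: From RA = 21.61, RT = 10, AT = 19.16, by the inverse law of cosines:
  cos(∠ART) = (RA² + RT² - AT²) / (2·RA·RT)
  ∠ART = 62.44°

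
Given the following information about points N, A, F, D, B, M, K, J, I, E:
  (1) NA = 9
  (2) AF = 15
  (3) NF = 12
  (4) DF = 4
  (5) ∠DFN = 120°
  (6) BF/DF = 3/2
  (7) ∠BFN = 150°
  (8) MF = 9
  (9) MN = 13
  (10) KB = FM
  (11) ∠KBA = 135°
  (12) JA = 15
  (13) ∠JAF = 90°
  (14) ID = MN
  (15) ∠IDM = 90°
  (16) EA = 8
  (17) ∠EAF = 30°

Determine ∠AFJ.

Step 1: By the law of cosines on triangle FAJ: FJ² = 15² + 15² − 2·15·15·cos(90°) = 450, so FJ = 15·√2.
Step 2: By the inverse law of cosines on triangle AFJ: cos(∠AFJ) = (15² + (15·√2)² − 15²) / (2·15·15·√2) = 450/636.4 = 0.7071, so ∠AFJ = 45°.

Therefore, the measure of angle ∠AFJ = 45°.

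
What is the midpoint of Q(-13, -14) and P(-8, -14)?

The midpoint is the average of the coordinates:
x: (-13 + -8)/2 = -21/2
y: (-14 + -14)/2 = -14
Midpoint = (-21/2, -14)

(-21/2, -14)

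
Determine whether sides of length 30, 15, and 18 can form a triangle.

Yes.
The triangle inequality requires that the sum of any two sides exceeds the third.
Here 15 + 18 = 33 > 30, so the condition is met.

Yes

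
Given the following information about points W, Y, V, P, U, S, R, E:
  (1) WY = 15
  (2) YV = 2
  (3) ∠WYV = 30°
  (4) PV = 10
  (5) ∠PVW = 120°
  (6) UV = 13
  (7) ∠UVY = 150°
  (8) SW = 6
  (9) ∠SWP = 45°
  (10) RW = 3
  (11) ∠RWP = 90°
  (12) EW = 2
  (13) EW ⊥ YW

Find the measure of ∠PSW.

Step 1: By the law of cosines on triangle VYW: VW² = 2² + 15² − 2·2·15·cos(30°) = 177.04, so VW ≈ 13.31.
Step 2: By the law of cosines on triangle PVW: PW² = 10² + 13.31² − 2·10·13.31·cos(120°) = 410.09, so PW ≈ 20.25.
Step 3: By the law of cosines on triangle SWP: SP² = 6² + 20.25² − 2·6·20.25·cos(45°) = 274.26, so SP ≈ 16.56.
Step 4: By the inverse law of cosines on triangle PSW: cos(∠PSW) = (16.56² + 6² − 20.25²) / (2·16.56·6) = -99.83/198.73 = -0.5024, so ∠PSW = 120.16°.

Therefore, the measure of angle ∠PSW = 120.16°.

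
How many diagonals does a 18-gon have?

Each of the 18 vertices connects to 15 non-adjacent vertices via diagonals.
Total connections = 18 × 15 = 270, but each diagonal is counted twice.
Number of diagonals = 270 / 2 = 135.

135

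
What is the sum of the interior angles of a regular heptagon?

The sum of interior angles of an n-sided polygon is (n - 2) * 180.
For n = 7: (7 - 2) * 180 = 5 * 180 = 900 degrees.

900 degrees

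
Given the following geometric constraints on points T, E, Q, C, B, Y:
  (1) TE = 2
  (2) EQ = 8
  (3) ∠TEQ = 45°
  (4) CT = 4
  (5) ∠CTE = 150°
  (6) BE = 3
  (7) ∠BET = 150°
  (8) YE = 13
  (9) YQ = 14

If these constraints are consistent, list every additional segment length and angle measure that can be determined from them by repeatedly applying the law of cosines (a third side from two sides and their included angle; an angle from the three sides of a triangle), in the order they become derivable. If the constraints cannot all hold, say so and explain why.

The constraints are consistent. Derivable facts, in order:
After 1 step:
- EC ≈ 5.82
- TB ≈ 4.84
- TQ ≈ 6.74
- ∠EQY = 66.03°
- ∠EYQ = 34.22°
- ∠QEY = 79.75°
After 2 steps:
- ∠BTE = 18.07°
- ∠CET = 20.1°
- ∠EBT = 11.93°
- ∠ECT = 9.9°
- ∠EQT = 12.12°
- ∠ETQ = 122.88°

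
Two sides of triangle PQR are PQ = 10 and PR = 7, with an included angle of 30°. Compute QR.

When two sides and the included angle are known, the law of cosines gives the third side.
c^2 = a^2 + b^2 - 2ab cos(C) generalizes the Pythagorean theorem to non-right triangles.
Here: QR^2 = 100 + 49 - 140*(sqrt(3)/2) = 149 - 70*sqrt(3)
QR = sqrt(149 - 70*sqrt(3))

sqrt(149 - 70*sqrt(3))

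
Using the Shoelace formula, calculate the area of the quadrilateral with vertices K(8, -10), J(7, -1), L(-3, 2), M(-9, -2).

Using the Shoelace formula for a quadrilateral (vertices in order):
Area = (1/2)|sum of (x_i * y_(i+1) - x_(i+1) * y_i)|
Terms: (8*-1 - 7*-10) = 62, (7*2 - -3*-1) = 11, (-3*-2 - -9*2) = 24, (-9*-10 - 8*-2) = 106
Sum = 203
Area = (1/2)(203) = 203/2

203/2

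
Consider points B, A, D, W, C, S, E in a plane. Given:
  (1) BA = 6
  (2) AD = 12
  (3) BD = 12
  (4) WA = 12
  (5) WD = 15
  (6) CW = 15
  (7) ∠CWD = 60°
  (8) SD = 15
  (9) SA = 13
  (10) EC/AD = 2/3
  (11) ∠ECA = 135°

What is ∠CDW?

Step 1: By the law of cosines on triangle DWC: DC² = 15² + 15² − 2·15·15·cos(60°) = 225, so DC = 15.
Step 2: By the inverse law of cosines on triangle CDW: cos(∠CDW) = (15² + 15² − 15²) / (2·15·15) = 225/450 = 0.5, so ∠CDW = 60°.

Therefore, the measure of angle ∠CDW = 60°.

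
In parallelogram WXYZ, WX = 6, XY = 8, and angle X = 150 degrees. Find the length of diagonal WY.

Using the law of cosines:
d^2 = 6^2 + 8^2 - 2(6)(8)cos(150 degrees)
d^2 = 36 + 64 - 96*-sqrt(3)/2
d^2 = 48*sqrt(3) + 100
d = 2*sqrt(12*sqrt(3) + 25)

2*sqrt(12*sqrt(3) + 25)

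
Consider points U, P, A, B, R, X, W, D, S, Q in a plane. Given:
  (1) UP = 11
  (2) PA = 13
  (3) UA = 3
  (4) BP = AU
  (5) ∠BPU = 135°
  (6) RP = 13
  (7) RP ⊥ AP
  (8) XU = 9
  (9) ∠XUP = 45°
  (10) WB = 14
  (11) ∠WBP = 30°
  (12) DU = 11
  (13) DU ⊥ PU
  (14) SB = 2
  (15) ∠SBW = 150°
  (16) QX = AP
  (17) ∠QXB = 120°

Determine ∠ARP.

Step 1: By the law of cosines on triangle RPA: RA² = 13² + 13² − 2·13·13·cos(90°) = 338, so RA = 13·√2.
Step 2: By the inverse law of cosines on triangle ARP: cos(∠ARP) = ((13·√2)² + 13² − 13²) / (2·13·√2·13) = 338/478 = 0.7071, so ∠ARP = 45°.

Therefore, the measure of angle ∠ARP = 45°.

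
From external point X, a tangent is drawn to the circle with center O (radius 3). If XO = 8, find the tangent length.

tangent = √(d² - r²) = √(8² - 3²) = √(64 - 9) = √55 = sqrt(55)

sqrt(55)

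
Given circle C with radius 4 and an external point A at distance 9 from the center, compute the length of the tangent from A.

The tangent, radius, and line from the external point to the center form a right triangle.
The right angle is where the tangent meets the radius.
By the Pythagorean theorem: tangent² + 4² = 9²
tangent² = 81 - 16 = 65
tangent = sqrt(65)

sqrt(65)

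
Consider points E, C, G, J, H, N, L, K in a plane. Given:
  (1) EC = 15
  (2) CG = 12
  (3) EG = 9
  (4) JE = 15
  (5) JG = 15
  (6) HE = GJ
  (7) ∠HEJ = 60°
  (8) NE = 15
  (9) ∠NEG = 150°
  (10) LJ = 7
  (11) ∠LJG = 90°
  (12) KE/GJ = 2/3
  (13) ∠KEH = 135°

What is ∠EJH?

From the given relations: HE = GJ = 15.
Step 1: By the law of cosines on triangle JEH: JH² = 15² + 15² − 2·15·15·cos(60°) = 225, so JH = 15.
Step 2: By the inverse law of cosines on triangle EJH: cos(∠EJH) = (15² + 15² − 15²) / (2·15·15) = 225/450 = 0.5, so ∠EJH = 60°.

Therefore, the measure of angle ∠EJH = 60°.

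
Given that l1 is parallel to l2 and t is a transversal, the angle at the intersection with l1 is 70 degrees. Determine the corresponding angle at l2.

When a transversal crosses parallel lines, angles in the same position at each intersection are called corresponding angles.
These are always equal, so the answer is 70 degrees.

70 degrees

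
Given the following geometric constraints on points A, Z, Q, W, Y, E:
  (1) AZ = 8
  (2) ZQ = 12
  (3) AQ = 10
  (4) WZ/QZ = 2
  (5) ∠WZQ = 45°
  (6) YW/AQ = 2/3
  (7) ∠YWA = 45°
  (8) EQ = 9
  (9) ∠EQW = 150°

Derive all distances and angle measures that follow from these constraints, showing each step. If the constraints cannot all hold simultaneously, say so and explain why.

The constraints are consistent.

From the given relations:
  WZ = 2·QZ = 2·12 = 24
  YW = 2/3·AQ = 2/3·10 ≈ 6.67

Step 1: From QZ = 12, ZW = 24, and ∠QZW = 45°, by the law of cosines:
  QW² = QZ² + ZW² - 2·QZ·ZW·cos(45°) = 144 + 576 - 407.3 = 312.7
  QW ≈ 17.68

Step 2: From AQ = 10, AZ = 8, QZ = 12, by the inverse law of cosines:
  cos(∠QAZ) = (AQ² + AZ² - QZ²) / (2·AQ·AZ)
  ∠QAZ = 82.82°

Step 3: From ZA = 8, ZQ = 12, AQ = 10, by the inverse law of cosines:
  cos(∠AZQ) = (ZA² + ZQ² - AQ²) / (2·ZA·ZQ)
  ∠AZQ = 55.77°

Step 4: From QA = 10, QZ = 12, AZ = 8, by the inverse law of cosines:
  cos(∠AQZ) = (QA² + QZ² - AZ²) / (2·QA·QZ)
  ∠AQZ = 41.41°

Step 5: From WQ = 17.68, QE = 9, and ∠WQE = 150°, by the law of cosines:
  WE² = WQ² + QE² - 2·WQ·QE·cos(150°) = 312.7 + 81 + 275.7 = 669.4
  WE ≈ 25.87

Step 6: From QW = 17.68, QZ = 12, WZ = 24, by the inverse law of cosines:
  cos(∠WQZ) = (QW² + QZ² - WZ²) / (2·QW·QZ)
  ∠WQZ = 106.32°

Step 7: From WQ = 17.68, WZ = 24, QZ = 12, by the inverse law of cosines:
  cos(∠QWZ) = (WQ² + WZ² - QZ²) / (2·WQ·WZ)
  ∠QWZ = 28.68°

Step 8: From WE = 25.87, WQ = 17.68, EQ = 9, by the inverse law of cosines:
  cos(∠EWQ) = (WE² + WQ² - EQ²) / (2·WE·WQ)
  ∠EWQ = 10.02°

Step 9: From EQ = 9, EW = 25.87, QW = 17.68, by the inverse law of cosines:
  cos(∠QEW) = (EQ² + EW² - QW²) / (2·EQ·EW)
  ∠QEW = 19.98°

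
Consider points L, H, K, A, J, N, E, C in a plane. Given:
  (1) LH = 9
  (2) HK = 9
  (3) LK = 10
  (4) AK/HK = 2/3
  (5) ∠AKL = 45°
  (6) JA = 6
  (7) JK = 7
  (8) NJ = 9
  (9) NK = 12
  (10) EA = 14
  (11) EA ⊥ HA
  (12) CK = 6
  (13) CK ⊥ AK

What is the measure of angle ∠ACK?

From the given relations: AK = 2/3·HK = 2/3·9 = 6.
Step 1: By the law of cosines on triangle CKA: CA² = 6² + 6² − 2·6·6·cos(90°) = 72, so CA = 6·√2.
Step 2: By the inverse law of cosines on triangle ACK: cos(∠ACK) = ((6·√2)² + 6² − 6²) / (2·6·√2·6) = 72/101.82 = 0.7071, so ∠ACK = 45°.

Therefore, the measure of angle ∠ACK = 45°.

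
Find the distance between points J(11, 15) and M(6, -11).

The horizontal distance is |6 - 11| = 5 and the vertical distance is |-11 - 15| = 26.
By the Pythagorean theorem, d = sqrt(5^2 + 26^2) = sqrt(701).

sqrt(701)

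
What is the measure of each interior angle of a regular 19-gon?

Each interior angle of a regular n-gon is (n - 2) * 180 / n.
For n = 19: (19 - 2) * 180 / 19 = 3060/19 = 3060/19 degrees.

3060/19 degrees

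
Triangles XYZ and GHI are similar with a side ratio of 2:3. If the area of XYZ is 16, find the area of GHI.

Area ratio = (2/3)^2 = 4/9. Area of GHI = 16 * 9/4 = 36.

36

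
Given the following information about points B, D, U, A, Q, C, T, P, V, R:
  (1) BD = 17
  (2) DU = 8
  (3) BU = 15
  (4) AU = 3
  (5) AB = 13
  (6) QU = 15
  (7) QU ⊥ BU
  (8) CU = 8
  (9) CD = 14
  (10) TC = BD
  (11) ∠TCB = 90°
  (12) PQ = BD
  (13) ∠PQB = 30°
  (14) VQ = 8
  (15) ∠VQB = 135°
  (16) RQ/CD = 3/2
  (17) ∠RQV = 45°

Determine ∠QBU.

Step 1: By the law of cosines on triangle BUQ: BQ² = 15² + 15² − 2·15·15·cos(90°) = 450, so BQ = 15·√2.
Step 2: By the inverse law of cosines on triangle QBU: cos(∠QBU) = ((15·√2)² + 15² − 15²) / (2·15·√2·15) = 450/636.4 = 0.7071, so ∠QBU = 45°.

Therefore, the measure of angle ∠QBU = 45°.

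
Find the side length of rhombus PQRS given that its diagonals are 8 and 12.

In a rhombus, the diagonals bisect each other perpendicularly, creating four congruent right triangles.
Each triangle has legs 4 (half of 8) and 6 (half of 12).
The hypotenuse of each right triangle is a side of the rhombus:
side = sqrt(4^2 + 6^2) = sqrt(52) = 2*sqrt(13)

2*sqrt(13)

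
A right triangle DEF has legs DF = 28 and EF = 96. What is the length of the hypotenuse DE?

By the Pythagorean theorem: DE^2 = DF^2 + EF^2
DE^2 = 28^2 + 96^2 = 784 + 9216 = 10000
DE = sqrt(10000) = 100

100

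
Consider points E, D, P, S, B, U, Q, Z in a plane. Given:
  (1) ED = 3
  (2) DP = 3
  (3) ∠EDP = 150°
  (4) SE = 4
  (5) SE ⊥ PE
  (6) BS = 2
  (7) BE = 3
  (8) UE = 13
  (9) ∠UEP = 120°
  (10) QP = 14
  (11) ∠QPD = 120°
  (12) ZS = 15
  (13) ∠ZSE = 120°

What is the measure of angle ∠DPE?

Step 1: By the law of cosines on triangle PDE: PE² = 3² + 3² − 2·3·3·cos(150°) = 33.59, so PE ≈ 5.8.
Step 2: By the inverse law of cosines on triangle DPE: cos(∠DPE) = (3² + 5.8² − 3²) / (2·3·5.8) = 33.59/34.77 = 0.9659, so ∠DPE = 15°.

Therefore, the measure of angle ∠DPE = 15°.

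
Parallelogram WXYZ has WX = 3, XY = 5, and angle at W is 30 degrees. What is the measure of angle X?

Consecutive angles are supplementary: angle X = 180 - 30 = 150 degrees.

150 degrees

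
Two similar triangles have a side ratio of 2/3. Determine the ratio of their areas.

Area scales with the square of linear dimensions. If every length is multiplied by 2/3, then the area is multiplied by (2/3)^2 = 4/9.
The area ratio is 4:9.

4:9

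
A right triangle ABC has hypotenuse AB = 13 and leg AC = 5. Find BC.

BC = sqrt(13^2 - 5^2) = sqrt(144) = 12

12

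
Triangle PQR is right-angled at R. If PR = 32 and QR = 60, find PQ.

By the Pythagorean theorem: PQ^2 = PR^2 + QR^2
PQ^2 = 32^2 + 60^2 = 1024 + 3600 = 4624
PQ = sqrt(4624) = 68

68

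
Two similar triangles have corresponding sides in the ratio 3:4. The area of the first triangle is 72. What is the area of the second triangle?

Area ratio = (3/4)^2 = 9/16. Area of the second triangle = 72 * 16/9 = 128.

128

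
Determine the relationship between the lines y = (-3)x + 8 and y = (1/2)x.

Slope of line 1: m1 = -3
Slope of line 2: m2 = 1/2
For parallel lines we need equal slopes: -3 != 1/2.
For perpendicular lines we need m1*m2 = -1: (-3)(1/2) = -3/2 != -1.
Since neither condition holds, the lines are neither parallel nor perpendicular.

Neither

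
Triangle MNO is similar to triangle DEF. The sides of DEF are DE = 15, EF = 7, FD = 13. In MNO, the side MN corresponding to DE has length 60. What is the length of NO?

Since the triangles are similar, the ratio of corresponding sides is constant.
Scale factor k = MN / DE = 60 / 15 = 4
NO = k * EF = 4 * 7 = 28

28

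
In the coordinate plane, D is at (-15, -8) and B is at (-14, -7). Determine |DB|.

d = sqrt((1)^2 + (1)^2) = sqrt(2)

sqrt(2)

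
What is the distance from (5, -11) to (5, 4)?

d = sqrt((0)^2 + (15)^2) = sqrt(225) = 15

15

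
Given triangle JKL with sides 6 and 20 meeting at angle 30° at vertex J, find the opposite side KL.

By the law of cosines: KL^2 = JK^2 + JL^2 - 2*JK*JL*cos(J)
KL^2 = 6^2 + 20^2 - 2*6*20*cos(30°)
KL^2 = 36 + 400 - 240*(sqrt(3)/2)
KL^2 = 436 - 120*sqrt(3)
KL = 2*sqrt(109 - 30*sqrt(3))

2*sqrt(109 - 30*sqrt(3))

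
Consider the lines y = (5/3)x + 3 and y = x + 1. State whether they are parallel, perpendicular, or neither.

Slope of line 1: m1 = 5/3
Slope of line 2: m2 = 1
For parallel lines we need equal slopes: 5/3 != 1.
For perpendicular lines we need m1*m2 = -1: (5/3)(1) = 5/3 != -1.
Since neither condition holds, the lines are neither parallel nor perpendicular.

Neither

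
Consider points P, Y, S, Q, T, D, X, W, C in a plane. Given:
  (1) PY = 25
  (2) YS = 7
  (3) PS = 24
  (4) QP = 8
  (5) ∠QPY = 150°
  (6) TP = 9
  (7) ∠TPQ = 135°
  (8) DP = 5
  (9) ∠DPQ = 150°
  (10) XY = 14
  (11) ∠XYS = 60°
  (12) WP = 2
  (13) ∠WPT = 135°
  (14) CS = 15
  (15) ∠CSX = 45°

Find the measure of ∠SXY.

Step 1: By the law of cosines on triangle XYS: XS² = 14² + 7² − 2·14·7·cos(60°) = 147, so XS = 7·√3.
Step 2: By the inverse law of cosines on triangle SXY: cos(∠SXY) = ((7·√3)² + 14² − 7²) / (2·7·√3·14) = 294/339.48 = 0.866, so ∠SXY = 30°.

Therefore, the measure of angle ∠SXY = 30°.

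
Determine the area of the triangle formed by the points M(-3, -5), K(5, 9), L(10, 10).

Using the Shoelace formula for a triangle:
Area = (1/2)|x0(y1 - y2) + x1(y2 - y0) + x2(y0 - y1)|
Area = (1/2)|-3(9 - 10) + 5(10 - -5) + 10(-5 - 9)|
Area = (1/2)|3 + 75 + -140|
Area = (1/2)|-62|
Area = (1/2)(62)
Area = 31

31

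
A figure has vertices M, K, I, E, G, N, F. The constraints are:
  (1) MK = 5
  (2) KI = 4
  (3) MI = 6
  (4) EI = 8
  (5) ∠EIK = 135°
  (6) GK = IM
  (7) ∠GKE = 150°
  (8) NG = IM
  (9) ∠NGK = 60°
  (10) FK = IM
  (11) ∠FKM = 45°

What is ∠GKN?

From the given relations: GK = IM = 6; NG = IM = 6.
Step 1: By the law of cosines on triangle KGN: KN² = 6² + 6² − 2·6·6·cos(60°) = 36, so KN = 6.
Step 2: By the inverse law of cosines on triangle GKN: cos(∠GKN) = (6² + 6² − 6²) / (2·6·6) = 36/72 = 0.5, so ∠GKN = 60°.

Therefore, the measure of angle ∠GKN = 60°.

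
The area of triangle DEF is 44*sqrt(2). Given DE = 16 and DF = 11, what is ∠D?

sin(C) = 2 * 44*sqrt(2) / (16 * 11) = sqrt(2)/2, so C = arcsin(sqrt(2)/2) = 45°.
Since sin(180° - C) = sin(C), the obtuse angle 135° gives the same area, so C = 45° or C = 135°.

45° or 135°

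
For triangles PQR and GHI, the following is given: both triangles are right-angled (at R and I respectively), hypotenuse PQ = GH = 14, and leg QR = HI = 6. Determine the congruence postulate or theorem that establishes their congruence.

The given information provides:
both triangles are right-angled (at R and I respectively), hypotenuse PQ = GH = 14, and leg QR = HI = 6
This matches the HL congruence theorem.
The hypotenuse and one leg of two right triangles are equal (Hypotenuse-Leg).

HL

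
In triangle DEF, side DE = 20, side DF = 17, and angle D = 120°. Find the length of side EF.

When two sides and the included angle are known, the law of cosines gives the third side.
c^2 = a^2 + b^2 - 2ab cos(C) generalizes the Pythagorean theorem to non-right triangles.
Here: EF^2 = 400 + 289 - 680*(-1/2) = 1029
EF = 7*sqrt(21)

7*sqrt(21)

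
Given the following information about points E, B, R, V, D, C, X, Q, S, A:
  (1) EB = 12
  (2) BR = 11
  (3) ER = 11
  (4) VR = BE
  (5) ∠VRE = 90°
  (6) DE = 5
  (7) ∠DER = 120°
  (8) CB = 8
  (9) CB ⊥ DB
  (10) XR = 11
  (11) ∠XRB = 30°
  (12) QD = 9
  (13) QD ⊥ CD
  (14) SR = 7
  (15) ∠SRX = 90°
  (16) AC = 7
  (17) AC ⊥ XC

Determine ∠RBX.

Step 1: By the law of cosines on triangle BRX: BX² = 11² + 11² − 2·11·11·cos(30°) = 32.42, so BX ≈ 5.69.
Step 2: By the inverse law of cosines on triangle RBX: cos(∠RBX) = (11² + 5.69² − 11²) / (2·11·5.69) = 32.42/125.27 = 0.2588, so ∠RBX = 75°.

Therefore, the measure of angle ∠RBX = 75°.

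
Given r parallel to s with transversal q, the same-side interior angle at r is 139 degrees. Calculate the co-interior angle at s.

Co-interior angles (same-side interior) formed by parallel lines and a transversal are supplementary (sum to 180 degrees).
The given angle is 139 degrees.
The co-interior angle = 180 - 139 = 41 degrees.

41 degrees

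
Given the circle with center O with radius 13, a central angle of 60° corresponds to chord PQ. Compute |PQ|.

Chord length = 2r sin(θ/2)
= 2 × 13 × sin(60°/2)
= 2 × 13 × sin(30°)
= 13

13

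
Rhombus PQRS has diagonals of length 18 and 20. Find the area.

The diagonals of a rhombus divide it into four right triangles.
Each triangle has legs 18/ 2 = 9 and 20/2 = 10, so each has area (1/2)*9*10 = 45.
Four such triangles give total area = (d1 * d2) / 2 = 180.

180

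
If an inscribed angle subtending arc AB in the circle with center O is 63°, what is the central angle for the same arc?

Central angle = 2 × 63° = 126° (inscribed angle theorem).

126°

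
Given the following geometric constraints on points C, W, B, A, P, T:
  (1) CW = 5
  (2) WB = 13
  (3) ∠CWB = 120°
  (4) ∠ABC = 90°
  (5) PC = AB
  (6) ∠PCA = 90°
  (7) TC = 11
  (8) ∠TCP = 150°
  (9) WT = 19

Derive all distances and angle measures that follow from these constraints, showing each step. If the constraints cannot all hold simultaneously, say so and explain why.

These constraints are not satisfiable: by the triangle inequality in triangle CWT, (1) CW = 5 and (7) TC = 11 force WT ≤ 5 + 11 = 16, but (9) says WT = 19. No planar figure meets all of them, so nothing further can be derived.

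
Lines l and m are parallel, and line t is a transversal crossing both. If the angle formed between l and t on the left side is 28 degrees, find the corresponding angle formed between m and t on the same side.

When a transversal crosses parallel lines, angles in the same position at each intersection are called corresponding angles.
These are always equal, so the answer is 28 degrees.

28 degrees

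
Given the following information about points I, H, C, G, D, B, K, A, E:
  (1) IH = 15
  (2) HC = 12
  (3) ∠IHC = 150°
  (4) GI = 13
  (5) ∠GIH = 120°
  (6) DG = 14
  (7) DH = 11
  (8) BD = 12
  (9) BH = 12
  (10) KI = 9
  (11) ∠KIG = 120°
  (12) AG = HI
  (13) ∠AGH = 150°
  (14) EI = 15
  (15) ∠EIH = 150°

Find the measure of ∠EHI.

Step 1: By the law of cosines on triangle HIE: HE² = 15² + 15² − 2·15·15·cos(150°) = 839.71, so HE ≈ 28.98.
Step 2: By the inverse law of cosines on triangle EHI: cos(∠EHI) = (28.98² + 15² − 15²) / (2·28.98·15) = 839.71/869.33 = 0.9659, so ∠EHI = 15°.

Therefore, the measure of angle ∠EHI = 15°.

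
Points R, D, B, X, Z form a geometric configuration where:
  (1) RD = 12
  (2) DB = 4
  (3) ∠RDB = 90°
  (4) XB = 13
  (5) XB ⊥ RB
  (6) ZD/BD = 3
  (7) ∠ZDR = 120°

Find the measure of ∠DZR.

From the given relations: ZD = 3·BD = 3·4 = 12.
Step 1: By the law of cosines on triangle ZDR: ZR² = 12² + 12² − 2·12·12·cos(120°) = 432, so ZR = 12·√3.
Step 2: By the inverse law of cosines on triangle DZR: cos(∠DZR) = (12² + (12·√3)² − 12²) / (2·12·12·√3) = 432/498.83 = 0.866, so ∠DZR = 30°.

Therefore, the measure of angle ∠DZR = 30°.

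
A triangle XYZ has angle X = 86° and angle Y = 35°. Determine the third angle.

By the triangle angle sum property, the three interior angles of any triangle add up to 180°.
We know angle X = 86° and angle Y = 35°, so their sum is 121°.
Therefore angle Z = 180° - 121° = 59°.

59 degrees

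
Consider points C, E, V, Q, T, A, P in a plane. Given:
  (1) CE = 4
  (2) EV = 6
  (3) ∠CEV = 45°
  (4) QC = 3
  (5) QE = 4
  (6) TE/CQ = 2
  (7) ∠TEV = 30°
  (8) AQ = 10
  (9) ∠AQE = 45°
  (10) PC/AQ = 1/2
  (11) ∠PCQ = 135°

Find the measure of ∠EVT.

From the given relations: TE = 2·CQ = 2·3 = 6.
Step 1: By the law of cosines on triangle VET: VT² = 6² + 6² − 2·6·6·cos(30°) = 9.65, so VT ≈ 3.11.
Step 2: By the inverse law of cosines on triangle EVT: cos(∠EVT) = (6² + 3.11² − 6²) / (2·6·3.11) = 9.65/37.27 = 0.2588, so ∠EVT = 75°.

Therefore, the measure of angle ∠EVT = 75°.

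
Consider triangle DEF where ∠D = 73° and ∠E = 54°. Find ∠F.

The interior angles sum to 180°: angle F = 180 - 73 - 54 = 53°.
The triangle is acute (angles 73°, 54°, 53°).

53 degrees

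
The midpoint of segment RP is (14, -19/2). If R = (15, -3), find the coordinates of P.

Using the midpoint formula: M = ((x1 + x2)/2, (y1 + y2)/2)
We know M = (14, -19/2) and R = (15, -3)
For x: 14 = (15 + x2)/2, so x2 = 2*14 - 15 = 13
For y: -19/2 = (-3 + y2)/2, so y2 = 2*-19/2 - -3 = -16
P = (13, -16)

(13, -16)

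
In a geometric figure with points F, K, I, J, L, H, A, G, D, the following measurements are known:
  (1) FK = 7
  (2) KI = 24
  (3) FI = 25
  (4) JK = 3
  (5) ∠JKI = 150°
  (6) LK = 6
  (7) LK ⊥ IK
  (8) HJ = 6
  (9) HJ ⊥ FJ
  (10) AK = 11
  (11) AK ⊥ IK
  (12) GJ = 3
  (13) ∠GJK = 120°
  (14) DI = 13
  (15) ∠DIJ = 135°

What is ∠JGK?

Step 1: By the law of cosines on triangle GJK: GK² = 3² + 3² − 2·3·3·cos(120°) = 27, so GK = 3·√3.
Step 2: By the inverse law of cosines on triangle JGK: cos(∠JGK) = (3² + (3·√3)² − 3²) / (2·3·3·√3) = 27/31.18 = 0.866, so ∠JGK = 30°.

Therefore, the measure of angle ∠JGK = 30°.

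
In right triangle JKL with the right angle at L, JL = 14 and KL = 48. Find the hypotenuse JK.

JK = sqrt(14^2 + 48^2) = sqrt(2500) = 50

50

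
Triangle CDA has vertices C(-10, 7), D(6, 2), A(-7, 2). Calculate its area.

The Shoelace formula computes the area from vertex coordinates by summing cross products.
For vertices (-10,7), (6,2), (-7,2):
Signed sum = -10*2 - 6*7 + 6*2 - -7*2 + -7*7 - -10*2
= -62 + 26 + -29 = -65
Area = (1/2)|-65| = 65/2.

65/2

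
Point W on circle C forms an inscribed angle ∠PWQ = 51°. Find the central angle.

The inscribed angle theorem states that a central angle is always twice any inscribed angle that subtends the same arc.
Since the inscribed angle is 51°, the central angle = 2 × 51° = 102°.

102°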